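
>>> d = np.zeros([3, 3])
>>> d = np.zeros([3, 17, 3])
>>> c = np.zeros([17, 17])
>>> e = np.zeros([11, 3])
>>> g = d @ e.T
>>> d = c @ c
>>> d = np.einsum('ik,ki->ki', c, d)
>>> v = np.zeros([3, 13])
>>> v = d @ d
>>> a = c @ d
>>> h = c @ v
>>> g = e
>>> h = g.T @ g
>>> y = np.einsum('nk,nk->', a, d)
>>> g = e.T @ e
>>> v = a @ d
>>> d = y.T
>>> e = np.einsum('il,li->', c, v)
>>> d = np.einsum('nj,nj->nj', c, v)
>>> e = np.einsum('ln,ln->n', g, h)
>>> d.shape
(17, 17)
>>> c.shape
(17, 17)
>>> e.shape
(3,)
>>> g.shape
(3, 3)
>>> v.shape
(17, 17)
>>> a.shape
(17, 17)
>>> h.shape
(3, 3)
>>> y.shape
()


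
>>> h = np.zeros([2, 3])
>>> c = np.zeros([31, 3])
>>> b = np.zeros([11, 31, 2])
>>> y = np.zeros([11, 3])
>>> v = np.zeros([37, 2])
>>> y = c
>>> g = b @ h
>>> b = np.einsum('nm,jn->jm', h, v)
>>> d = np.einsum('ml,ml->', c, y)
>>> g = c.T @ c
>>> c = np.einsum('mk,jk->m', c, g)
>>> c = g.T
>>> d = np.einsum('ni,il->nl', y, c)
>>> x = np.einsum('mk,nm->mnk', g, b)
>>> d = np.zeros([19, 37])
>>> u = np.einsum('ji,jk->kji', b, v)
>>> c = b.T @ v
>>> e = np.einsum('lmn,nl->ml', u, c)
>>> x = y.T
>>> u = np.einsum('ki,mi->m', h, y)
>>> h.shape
(2, 3)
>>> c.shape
(3, 2)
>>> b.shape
(37, 3)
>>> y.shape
(31, 3)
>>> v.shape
(37, 2)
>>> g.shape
(3, 3)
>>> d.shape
(19, 37)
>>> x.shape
(3, 31)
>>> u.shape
(31,)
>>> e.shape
(37, 2)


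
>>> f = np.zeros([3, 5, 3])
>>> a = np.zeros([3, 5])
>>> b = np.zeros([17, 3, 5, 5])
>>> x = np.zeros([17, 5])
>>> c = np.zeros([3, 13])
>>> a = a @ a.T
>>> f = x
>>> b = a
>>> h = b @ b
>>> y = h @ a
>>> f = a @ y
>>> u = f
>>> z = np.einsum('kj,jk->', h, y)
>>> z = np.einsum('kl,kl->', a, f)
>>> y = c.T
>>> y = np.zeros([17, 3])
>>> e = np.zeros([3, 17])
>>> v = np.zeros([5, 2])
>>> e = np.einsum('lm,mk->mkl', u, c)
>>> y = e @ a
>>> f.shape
(3, 3)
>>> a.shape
(3, 3)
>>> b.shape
(3, 3)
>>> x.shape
(17, 5)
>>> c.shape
(3, 13)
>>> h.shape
(3, 3)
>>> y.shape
(3, 13, 3)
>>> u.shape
(3, 3)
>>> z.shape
()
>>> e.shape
(3, 13, 3)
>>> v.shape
(5, 2)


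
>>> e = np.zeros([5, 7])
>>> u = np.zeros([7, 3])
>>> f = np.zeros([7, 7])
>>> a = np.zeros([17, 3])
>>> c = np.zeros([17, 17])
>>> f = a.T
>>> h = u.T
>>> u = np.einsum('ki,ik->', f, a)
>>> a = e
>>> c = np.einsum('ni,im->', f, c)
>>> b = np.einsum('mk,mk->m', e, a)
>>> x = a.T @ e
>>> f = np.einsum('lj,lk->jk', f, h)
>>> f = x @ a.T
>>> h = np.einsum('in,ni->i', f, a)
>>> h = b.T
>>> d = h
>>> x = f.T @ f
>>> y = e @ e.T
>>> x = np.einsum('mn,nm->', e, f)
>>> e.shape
(5, 7)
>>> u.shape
()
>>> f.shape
(7, 5)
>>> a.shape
(5, 7)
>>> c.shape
()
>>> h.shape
(5,)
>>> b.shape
(5,)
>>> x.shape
()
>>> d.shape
(5,)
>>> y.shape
(5, 5)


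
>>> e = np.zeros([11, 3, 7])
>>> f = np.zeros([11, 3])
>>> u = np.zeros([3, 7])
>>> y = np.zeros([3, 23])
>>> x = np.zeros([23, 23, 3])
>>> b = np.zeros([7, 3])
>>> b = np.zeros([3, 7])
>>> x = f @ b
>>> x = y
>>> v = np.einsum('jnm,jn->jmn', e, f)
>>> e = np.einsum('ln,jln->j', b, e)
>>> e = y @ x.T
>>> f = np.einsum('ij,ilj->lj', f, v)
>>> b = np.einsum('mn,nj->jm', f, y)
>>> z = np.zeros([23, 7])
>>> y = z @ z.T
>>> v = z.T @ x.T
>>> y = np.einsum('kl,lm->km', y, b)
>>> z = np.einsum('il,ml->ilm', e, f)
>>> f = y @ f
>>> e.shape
(3, 3)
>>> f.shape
(23, 3)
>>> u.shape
(3, 7)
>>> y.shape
(23, 7)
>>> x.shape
(3, 23)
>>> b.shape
(23, 7)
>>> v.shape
(7, 3)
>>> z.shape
(3, 3, 7)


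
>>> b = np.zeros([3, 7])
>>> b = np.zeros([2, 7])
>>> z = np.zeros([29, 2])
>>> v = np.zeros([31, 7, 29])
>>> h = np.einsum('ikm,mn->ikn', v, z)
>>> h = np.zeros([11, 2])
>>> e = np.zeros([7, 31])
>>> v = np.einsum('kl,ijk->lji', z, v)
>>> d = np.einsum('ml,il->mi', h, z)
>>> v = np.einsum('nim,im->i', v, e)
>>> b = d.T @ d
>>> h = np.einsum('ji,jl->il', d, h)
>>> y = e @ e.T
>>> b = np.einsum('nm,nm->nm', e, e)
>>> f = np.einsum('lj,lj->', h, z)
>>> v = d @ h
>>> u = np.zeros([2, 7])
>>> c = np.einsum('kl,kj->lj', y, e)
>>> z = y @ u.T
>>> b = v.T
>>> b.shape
(2, 11)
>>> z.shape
(7, 2)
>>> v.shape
(11, 2)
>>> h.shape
(29, 2)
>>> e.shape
(7, 31)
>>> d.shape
(11, 29)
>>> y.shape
(7, 7)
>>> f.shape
()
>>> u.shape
(2, 7)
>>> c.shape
(7, 31)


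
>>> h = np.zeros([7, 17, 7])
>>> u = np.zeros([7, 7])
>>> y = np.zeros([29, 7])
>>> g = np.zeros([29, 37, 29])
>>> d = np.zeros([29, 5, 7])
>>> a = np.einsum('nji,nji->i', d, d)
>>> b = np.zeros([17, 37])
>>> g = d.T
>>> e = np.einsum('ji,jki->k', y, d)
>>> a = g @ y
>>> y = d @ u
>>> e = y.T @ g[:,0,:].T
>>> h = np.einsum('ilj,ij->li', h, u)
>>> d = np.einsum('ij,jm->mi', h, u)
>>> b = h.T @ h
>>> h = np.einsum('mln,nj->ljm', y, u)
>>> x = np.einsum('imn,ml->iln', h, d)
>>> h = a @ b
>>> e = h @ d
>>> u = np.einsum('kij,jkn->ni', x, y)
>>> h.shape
(7, 5, 7)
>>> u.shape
(7, 17)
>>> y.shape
(29, 5, 7)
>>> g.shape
(7, 5, 29)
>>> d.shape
(7, 17)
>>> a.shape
(7, 5, 7)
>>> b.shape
(7, 7)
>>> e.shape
(7, 5, 17)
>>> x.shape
(5, 17, 29)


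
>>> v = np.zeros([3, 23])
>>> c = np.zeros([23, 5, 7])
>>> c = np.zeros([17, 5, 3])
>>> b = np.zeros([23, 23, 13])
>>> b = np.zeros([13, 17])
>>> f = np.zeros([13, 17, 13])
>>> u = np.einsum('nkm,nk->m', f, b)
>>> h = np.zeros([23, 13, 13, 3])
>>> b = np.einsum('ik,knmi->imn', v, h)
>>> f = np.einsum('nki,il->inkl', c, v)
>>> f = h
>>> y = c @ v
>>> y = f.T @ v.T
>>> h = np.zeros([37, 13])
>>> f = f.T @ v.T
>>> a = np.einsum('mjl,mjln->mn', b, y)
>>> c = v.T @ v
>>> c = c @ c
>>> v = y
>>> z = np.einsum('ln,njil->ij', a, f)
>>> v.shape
(3, 13, 13, 3)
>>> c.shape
(23, 23)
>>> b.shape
(3, 13, 13)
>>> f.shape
(3, 13, 13, 3)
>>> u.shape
(13,)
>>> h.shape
(37, 13)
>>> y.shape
(3, 13, 13, 3)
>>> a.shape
(3, 3)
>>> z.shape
(13, 13)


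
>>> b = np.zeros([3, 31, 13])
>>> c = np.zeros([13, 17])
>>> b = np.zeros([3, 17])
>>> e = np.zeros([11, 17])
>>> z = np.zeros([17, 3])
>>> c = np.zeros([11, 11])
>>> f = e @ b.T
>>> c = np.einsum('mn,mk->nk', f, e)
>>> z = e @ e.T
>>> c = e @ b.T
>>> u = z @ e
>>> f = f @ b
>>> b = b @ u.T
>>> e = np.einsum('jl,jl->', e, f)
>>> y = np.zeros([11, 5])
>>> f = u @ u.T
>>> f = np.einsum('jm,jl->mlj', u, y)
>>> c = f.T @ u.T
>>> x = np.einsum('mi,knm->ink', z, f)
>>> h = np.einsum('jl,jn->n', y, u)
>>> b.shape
(3, 11)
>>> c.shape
(11, 5, 11)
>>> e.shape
()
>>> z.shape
(11, 11)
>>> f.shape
(17, 5, 11)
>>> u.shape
(11, 17)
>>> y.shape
(11, 5)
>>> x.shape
(11, 5, 17)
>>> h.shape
(17,)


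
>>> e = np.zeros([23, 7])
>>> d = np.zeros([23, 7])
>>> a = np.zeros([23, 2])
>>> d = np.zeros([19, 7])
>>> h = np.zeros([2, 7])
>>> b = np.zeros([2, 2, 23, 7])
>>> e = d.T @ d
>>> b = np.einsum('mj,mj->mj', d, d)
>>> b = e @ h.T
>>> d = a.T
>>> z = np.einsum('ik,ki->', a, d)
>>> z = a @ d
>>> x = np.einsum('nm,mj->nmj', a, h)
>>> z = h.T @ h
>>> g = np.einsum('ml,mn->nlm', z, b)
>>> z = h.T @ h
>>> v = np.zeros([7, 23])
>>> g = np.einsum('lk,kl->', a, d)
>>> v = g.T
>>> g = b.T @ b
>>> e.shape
(7, 7)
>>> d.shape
(2, 23)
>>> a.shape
(23, 2)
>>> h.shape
(2, 7)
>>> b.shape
(7, 2)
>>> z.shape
(7, 7)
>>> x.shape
(23, 2, 7)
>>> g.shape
(2, 2)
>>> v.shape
()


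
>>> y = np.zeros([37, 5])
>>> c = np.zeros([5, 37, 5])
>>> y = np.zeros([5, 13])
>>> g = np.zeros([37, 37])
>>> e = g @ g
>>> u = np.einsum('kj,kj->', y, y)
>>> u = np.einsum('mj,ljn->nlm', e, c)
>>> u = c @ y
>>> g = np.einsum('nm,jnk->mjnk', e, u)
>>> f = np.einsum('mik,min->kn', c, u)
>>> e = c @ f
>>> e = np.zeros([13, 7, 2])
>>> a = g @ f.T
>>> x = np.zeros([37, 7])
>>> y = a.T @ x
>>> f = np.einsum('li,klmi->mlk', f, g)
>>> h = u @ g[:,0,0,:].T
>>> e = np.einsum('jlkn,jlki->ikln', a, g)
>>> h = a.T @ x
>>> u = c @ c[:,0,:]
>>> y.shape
(5, 37, 5, 7)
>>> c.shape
(5, 37, 5)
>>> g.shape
(37, 5, 37, 13)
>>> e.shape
(13, 37, 5, 5)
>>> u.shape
(5, 37, 5)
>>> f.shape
(37, 5, 37)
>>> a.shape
(37, 5, 37, 5)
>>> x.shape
(37, 7)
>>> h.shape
(5, 37, 5, 7)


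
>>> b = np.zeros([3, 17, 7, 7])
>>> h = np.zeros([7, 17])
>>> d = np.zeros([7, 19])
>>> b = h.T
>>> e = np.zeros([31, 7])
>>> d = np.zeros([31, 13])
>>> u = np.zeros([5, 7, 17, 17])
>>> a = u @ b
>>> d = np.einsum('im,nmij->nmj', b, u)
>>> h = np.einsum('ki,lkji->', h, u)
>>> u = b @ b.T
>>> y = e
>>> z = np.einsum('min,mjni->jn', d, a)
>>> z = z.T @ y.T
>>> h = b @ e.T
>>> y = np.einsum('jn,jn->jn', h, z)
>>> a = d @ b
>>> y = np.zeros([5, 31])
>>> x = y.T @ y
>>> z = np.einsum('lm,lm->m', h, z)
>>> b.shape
(17, 7)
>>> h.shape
(17, 31)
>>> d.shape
(5, 7, 17)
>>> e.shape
(31, 7)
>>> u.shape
(17, 17)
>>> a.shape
(5, 7, 7)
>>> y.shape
(5, 31)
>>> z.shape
(31,)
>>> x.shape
(31, 31)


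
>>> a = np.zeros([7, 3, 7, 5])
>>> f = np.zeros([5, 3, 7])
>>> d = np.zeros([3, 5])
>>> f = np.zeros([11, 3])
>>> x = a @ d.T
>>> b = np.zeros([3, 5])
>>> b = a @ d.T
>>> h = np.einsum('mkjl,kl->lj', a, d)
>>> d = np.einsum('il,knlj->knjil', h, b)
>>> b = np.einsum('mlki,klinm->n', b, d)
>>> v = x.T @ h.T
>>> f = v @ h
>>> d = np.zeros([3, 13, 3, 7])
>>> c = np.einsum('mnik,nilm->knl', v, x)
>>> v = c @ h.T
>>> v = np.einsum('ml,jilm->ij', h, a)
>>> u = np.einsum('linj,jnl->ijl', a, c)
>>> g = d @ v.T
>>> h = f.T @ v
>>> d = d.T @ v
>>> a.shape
(7, 3, 7, 5)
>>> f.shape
(3, 7, 3, 7)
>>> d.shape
(7, 3, 13, 7)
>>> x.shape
(7, 3, 7, 3)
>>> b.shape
(5,)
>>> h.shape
(7, 3, 7, 7)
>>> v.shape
(3, 7)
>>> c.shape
(5, 7, 7)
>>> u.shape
(3, 5, 7)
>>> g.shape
(3, 13, 3, 3)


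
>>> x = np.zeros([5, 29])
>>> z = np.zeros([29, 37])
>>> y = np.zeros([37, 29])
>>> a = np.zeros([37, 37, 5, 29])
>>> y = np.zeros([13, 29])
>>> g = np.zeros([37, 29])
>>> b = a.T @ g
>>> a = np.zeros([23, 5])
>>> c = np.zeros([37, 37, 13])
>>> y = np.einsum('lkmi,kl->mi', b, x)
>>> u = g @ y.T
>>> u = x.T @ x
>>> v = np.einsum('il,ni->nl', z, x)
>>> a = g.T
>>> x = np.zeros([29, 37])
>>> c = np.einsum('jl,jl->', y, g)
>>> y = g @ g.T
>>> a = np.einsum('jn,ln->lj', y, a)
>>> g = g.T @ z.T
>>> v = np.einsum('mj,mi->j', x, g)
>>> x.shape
(29, 37)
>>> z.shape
(29, 37)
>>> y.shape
(37, 37)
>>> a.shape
(29, 37)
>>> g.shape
(29, 29)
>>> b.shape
(29, 5, 37, 29)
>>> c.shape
()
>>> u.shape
(29, 29)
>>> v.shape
(37,)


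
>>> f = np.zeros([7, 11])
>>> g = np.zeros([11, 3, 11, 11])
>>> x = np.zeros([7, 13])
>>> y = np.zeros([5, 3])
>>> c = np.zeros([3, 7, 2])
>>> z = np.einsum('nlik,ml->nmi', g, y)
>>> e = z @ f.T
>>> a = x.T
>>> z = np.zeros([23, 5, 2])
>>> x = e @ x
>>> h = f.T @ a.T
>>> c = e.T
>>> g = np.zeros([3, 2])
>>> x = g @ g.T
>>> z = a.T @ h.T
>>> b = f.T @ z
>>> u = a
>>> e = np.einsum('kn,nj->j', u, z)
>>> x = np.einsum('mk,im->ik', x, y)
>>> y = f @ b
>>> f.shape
(7, 11)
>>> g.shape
(3, 2)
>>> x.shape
(5, 3)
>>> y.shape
(7, 11)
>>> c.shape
(7, 5, 11)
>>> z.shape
(7, 11)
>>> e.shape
(11,)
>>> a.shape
(13, 7)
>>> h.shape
(11, 13)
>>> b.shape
(11, 11)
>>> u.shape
(13, 7)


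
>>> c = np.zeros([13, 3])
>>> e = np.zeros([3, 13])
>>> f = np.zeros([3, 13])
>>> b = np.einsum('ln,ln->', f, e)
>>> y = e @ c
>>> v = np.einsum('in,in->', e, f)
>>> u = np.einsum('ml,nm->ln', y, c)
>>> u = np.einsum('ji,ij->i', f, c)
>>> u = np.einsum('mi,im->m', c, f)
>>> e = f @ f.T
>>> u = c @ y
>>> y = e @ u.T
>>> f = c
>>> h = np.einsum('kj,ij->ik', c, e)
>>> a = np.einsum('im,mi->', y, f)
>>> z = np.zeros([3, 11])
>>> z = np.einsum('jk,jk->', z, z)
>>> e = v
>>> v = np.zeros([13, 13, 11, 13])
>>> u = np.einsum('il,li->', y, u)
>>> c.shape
(13, 3)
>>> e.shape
()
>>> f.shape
(13, 3)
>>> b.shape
()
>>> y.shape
(3, 13)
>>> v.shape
(13, 13, 11, 13)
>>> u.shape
()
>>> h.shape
(3, 13)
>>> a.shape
()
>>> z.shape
()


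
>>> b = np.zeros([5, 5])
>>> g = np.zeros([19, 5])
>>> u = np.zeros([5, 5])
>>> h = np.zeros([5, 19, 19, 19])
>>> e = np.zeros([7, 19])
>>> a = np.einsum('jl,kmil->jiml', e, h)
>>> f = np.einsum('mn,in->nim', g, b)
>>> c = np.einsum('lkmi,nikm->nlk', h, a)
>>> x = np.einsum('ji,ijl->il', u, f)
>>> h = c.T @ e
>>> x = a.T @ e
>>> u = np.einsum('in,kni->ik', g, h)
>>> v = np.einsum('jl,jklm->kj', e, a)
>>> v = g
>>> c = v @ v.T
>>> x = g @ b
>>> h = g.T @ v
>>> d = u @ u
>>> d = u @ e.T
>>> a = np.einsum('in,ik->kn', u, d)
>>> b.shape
(5, 5)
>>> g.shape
(19, 5)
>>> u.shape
(19, 19)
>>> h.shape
(5, 5)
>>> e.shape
(7, 19)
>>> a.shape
(7, 19)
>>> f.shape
(5, 5, 19)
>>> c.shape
(19, 19)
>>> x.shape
(19, 5)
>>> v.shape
(19, 5)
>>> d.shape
(19, 7)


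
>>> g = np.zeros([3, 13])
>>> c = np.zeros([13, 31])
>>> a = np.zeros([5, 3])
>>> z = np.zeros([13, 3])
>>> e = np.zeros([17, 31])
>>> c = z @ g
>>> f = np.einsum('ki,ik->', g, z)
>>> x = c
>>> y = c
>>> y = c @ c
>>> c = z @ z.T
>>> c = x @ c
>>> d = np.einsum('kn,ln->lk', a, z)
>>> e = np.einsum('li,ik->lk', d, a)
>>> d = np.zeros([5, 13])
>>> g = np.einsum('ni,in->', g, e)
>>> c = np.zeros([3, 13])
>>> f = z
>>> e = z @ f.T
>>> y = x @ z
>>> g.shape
()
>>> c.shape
(3, 13)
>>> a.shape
(5, 3)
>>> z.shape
(13, 3)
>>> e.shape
(13, 13)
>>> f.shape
(13, 3)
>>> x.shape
(13, 13)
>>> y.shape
(13, 3)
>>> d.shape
(5, 13)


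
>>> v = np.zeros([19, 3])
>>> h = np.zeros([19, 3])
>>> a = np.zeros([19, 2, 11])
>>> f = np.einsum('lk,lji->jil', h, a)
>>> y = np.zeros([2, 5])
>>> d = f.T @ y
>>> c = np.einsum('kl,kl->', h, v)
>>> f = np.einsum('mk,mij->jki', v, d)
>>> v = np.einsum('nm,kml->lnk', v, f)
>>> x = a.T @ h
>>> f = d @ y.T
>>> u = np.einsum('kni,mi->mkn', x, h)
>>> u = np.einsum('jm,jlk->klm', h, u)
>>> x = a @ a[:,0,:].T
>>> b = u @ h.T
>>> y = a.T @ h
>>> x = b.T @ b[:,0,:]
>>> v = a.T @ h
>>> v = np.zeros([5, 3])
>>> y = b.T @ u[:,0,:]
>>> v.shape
(5, 3)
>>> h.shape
(19, 3)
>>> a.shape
(19, 2, 11)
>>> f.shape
(19, 11, 2)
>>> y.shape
(19, 11, 3)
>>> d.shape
(19, 11, 5)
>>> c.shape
()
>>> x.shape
(19, 11, 19)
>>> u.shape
(2, 11, 3)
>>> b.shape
(2, 11, 19)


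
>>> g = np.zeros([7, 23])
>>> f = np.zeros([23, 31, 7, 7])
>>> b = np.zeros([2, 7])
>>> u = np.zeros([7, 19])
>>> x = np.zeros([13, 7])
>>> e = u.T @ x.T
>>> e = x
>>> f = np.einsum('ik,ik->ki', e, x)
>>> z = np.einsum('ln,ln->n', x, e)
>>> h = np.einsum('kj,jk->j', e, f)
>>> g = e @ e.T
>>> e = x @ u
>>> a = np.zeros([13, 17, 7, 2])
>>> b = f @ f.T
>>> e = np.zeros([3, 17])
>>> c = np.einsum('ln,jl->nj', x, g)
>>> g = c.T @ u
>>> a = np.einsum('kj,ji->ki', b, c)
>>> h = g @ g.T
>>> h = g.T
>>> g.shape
(13, 19)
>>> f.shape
(7, 13)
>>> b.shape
(7, 7)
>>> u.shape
(7, 19)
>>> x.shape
(13, 7)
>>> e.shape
(3, 17)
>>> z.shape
(7,)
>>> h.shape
(19, 13)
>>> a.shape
(7, 13)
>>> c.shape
(7, 13)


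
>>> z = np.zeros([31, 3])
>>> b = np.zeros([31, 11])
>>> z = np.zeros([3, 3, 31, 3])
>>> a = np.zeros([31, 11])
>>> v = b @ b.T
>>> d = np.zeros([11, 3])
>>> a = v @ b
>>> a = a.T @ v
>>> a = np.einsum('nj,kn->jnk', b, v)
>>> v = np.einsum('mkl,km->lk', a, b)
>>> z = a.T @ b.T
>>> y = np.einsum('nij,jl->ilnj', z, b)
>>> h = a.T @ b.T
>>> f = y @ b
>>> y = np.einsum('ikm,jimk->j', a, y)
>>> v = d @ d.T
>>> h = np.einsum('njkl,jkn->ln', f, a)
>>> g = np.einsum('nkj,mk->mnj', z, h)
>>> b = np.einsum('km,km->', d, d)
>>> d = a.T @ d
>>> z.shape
(31, 31, 31)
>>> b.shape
()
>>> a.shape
(11, 31, 31)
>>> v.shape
(11, 11)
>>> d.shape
(31, 31, 3)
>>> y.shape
(31,)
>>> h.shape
(11, 31)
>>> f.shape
(31, 11, 31, 11)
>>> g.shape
(11, 31, 31)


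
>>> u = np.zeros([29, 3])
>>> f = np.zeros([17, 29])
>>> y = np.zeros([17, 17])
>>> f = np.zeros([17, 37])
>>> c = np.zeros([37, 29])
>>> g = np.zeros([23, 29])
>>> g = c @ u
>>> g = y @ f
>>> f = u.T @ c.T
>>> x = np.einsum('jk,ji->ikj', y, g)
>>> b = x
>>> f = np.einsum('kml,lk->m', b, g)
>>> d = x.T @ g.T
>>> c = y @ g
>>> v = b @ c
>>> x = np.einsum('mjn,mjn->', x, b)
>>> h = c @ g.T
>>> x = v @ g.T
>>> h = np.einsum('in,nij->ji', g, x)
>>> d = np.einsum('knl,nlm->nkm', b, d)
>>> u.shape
(29, 3)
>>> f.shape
(17,)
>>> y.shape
(17, 17)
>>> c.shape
(17, 37)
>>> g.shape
(17, 37)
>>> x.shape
(37, 17, 17)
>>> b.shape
(37, 17, 17)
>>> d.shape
(17, 37, 17)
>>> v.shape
(37, 17, 37)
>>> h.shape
(17, 17)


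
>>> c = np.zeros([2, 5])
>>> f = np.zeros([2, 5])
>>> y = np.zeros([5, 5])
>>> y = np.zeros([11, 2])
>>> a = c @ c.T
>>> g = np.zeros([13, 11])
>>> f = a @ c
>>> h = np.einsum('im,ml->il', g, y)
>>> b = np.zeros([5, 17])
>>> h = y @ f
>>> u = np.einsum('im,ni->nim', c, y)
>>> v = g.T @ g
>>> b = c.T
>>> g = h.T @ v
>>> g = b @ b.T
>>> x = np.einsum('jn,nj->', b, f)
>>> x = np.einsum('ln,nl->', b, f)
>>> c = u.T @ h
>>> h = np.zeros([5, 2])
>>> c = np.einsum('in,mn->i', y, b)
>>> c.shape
(11,)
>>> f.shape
(2, 5)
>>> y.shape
(11, 2)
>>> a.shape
(2, 2)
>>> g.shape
(5, 5)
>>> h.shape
(5, 2)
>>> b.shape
(5, 2)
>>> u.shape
(11, 2, 5)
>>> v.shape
(11, 11)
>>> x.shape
()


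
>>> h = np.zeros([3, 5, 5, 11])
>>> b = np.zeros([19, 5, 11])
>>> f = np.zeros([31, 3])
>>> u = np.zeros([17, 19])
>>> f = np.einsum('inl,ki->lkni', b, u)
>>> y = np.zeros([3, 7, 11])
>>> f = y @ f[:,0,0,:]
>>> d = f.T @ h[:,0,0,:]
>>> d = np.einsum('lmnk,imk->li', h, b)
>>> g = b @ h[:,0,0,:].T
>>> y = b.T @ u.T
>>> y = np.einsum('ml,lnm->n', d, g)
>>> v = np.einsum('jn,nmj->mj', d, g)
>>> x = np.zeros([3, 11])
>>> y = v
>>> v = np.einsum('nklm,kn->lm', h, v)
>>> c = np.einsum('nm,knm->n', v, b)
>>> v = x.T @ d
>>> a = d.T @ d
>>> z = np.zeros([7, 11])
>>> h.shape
(3, 5, 5, 11)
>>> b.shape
(19, 5, 11)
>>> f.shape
(3, 7, 19)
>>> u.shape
(17, 19)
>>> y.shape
(5, 3)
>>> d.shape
(3, 19)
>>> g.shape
(19, 5, 3)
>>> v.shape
(11, 19)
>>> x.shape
(3, 11)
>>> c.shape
(5,)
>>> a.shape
(19, 19)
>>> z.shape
(7, 11)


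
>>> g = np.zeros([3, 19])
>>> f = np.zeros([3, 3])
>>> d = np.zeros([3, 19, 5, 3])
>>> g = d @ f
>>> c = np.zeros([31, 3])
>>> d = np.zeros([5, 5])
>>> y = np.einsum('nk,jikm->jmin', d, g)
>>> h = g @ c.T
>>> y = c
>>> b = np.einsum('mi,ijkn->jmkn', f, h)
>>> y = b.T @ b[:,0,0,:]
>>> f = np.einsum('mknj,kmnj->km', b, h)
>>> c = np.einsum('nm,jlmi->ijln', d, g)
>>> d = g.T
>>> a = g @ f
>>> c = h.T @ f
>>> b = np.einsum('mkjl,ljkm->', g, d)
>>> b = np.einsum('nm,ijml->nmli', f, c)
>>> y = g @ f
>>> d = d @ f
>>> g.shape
(3, 19, 5, 3)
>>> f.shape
(3, 19)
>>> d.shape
(3, 5, 19, 19)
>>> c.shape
(31, 5, 19, 19)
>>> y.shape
(3, 19, 5, 19)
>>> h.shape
(3, 19, 5, 31)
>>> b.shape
(3, 19, 19, 31)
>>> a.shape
(3, 19, 5, 19)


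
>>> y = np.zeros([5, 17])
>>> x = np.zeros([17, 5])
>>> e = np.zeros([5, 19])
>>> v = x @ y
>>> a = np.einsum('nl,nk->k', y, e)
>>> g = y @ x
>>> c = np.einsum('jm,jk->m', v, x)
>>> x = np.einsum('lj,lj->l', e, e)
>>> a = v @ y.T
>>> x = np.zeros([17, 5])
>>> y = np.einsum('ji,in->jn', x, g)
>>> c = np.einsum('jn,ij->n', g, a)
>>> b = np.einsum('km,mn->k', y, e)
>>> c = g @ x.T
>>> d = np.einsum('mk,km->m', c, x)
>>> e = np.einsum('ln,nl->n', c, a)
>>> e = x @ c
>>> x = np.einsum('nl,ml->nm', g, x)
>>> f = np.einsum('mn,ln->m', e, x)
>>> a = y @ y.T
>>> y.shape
(17, 5)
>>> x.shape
(5, 17)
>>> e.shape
(17, 17)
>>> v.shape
(17, 17)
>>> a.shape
(17, 17)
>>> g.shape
(5, 5)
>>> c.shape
(5, 17)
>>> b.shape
(17,)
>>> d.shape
(5,)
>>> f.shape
(17,)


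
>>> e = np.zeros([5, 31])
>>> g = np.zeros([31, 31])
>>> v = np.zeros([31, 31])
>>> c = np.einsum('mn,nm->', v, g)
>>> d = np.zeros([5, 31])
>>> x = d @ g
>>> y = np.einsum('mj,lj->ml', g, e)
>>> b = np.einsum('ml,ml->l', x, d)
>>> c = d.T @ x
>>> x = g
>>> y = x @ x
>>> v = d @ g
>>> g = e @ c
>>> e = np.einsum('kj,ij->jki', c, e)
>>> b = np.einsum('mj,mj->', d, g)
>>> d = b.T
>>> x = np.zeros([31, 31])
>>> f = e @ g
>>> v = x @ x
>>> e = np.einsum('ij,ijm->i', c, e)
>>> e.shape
(31,)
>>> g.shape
(5, 31)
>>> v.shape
(31, 31)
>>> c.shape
(31, 31)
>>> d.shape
()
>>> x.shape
(31, 31)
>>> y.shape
(31, 31)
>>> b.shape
()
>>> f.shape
(31, 31, 31)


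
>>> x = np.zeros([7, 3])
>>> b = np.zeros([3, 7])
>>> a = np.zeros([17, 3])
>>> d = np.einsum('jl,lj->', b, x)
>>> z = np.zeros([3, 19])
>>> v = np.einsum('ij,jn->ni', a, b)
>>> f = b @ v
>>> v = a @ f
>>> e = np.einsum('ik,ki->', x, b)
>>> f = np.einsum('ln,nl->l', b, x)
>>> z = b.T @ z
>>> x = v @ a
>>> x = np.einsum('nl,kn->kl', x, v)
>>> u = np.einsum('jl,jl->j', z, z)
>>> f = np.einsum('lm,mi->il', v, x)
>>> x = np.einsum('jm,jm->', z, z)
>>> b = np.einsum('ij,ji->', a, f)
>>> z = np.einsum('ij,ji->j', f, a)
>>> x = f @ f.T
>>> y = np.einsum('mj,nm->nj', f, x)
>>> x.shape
(3, 3)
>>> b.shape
()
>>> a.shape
(17, 3)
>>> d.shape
()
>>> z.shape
(17,)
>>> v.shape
(17, 17)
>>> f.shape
(3, 17)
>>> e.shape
()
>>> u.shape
(7,)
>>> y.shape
(3, 17)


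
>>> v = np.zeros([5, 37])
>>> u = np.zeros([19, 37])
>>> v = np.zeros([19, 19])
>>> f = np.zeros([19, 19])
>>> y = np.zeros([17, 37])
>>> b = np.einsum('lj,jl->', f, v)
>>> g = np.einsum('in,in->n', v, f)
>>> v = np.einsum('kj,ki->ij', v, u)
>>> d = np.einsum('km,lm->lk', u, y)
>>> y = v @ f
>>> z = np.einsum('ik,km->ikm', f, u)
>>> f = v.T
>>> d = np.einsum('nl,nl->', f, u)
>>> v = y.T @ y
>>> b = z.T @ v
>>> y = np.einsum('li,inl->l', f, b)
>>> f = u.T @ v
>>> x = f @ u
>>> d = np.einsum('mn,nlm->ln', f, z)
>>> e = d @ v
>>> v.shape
(19, 19)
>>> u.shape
(19, 37)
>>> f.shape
(37, 19)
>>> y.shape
(19,)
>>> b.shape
(37, 19, 19)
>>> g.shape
(19,)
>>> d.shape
(19, 19)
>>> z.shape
(19, 19, 37)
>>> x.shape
(37, 37)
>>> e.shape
(19, 19)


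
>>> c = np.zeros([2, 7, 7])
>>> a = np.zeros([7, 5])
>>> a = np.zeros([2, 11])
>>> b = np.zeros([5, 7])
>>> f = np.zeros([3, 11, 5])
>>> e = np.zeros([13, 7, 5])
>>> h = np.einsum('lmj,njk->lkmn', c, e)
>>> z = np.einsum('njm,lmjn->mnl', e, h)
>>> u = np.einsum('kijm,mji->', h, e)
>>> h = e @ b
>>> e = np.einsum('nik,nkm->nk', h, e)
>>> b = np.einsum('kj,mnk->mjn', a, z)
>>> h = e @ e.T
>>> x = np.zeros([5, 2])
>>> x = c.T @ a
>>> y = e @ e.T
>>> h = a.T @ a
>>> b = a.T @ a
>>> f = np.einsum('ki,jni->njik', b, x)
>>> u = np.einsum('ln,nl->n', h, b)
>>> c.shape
(2, 7, 7)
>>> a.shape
(2, 11)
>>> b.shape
(11, 11)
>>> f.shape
(7, 7, 11, 11)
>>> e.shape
(13, 7)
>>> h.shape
(11, 11)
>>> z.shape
(5, 13, 2)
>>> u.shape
(11,)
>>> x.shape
(7, 7, 11)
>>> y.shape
(13, 13)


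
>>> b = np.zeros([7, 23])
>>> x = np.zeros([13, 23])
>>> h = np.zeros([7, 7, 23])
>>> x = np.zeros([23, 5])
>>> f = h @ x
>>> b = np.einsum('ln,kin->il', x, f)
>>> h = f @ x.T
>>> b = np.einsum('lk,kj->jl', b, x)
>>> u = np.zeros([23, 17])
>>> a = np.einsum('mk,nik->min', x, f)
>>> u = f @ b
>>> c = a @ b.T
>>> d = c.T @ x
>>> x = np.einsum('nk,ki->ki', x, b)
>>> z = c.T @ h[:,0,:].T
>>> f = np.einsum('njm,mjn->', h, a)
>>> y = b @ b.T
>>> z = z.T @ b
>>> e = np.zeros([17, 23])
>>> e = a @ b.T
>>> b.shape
(5, 7)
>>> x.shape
(5, 7)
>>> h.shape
(7, 7, 23)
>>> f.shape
()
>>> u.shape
(7, 7, 7)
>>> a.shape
(23, 7, 7)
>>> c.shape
(23, 7, 5)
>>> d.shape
(5, 7, 5)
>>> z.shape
(7, 7, 7)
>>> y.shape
(5, 5)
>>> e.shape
(23, 7, 5)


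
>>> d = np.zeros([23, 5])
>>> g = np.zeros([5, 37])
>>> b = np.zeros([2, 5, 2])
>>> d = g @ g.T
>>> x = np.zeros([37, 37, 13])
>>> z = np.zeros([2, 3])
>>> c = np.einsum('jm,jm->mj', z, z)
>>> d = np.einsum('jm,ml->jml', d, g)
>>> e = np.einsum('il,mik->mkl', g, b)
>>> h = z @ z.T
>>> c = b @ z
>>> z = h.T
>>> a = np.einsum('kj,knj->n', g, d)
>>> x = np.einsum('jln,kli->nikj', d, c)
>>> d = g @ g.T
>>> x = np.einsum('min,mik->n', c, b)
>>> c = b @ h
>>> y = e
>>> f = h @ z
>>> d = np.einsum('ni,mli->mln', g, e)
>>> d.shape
(2, 2, 5)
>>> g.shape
(5, 37)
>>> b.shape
(2, 5, 2)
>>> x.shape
(3,)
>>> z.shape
(2, 2)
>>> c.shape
(2, 5, 2)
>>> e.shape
(2, 2, 37)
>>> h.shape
(2, 2)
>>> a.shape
(5,)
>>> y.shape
(2, 2, 37)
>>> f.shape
(2, 2)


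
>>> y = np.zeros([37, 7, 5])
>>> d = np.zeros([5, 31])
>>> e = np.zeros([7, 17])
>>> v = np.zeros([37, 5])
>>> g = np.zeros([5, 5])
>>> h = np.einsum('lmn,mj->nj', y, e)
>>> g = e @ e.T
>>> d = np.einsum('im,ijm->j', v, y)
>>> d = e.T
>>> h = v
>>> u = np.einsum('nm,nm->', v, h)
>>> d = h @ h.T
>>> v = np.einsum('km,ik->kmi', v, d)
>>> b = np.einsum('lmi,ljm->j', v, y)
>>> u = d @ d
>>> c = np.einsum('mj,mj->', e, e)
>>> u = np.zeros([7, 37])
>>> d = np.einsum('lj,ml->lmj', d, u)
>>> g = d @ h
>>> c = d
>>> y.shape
(37, 7, 5)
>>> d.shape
(37, 7, 37)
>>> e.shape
(7, 17)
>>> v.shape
(37, 5, 37)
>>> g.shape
(37, 7, 5)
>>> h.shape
(37, 5)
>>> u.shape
(7, 37)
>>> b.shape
(7,)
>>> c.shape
(37, 7, 37)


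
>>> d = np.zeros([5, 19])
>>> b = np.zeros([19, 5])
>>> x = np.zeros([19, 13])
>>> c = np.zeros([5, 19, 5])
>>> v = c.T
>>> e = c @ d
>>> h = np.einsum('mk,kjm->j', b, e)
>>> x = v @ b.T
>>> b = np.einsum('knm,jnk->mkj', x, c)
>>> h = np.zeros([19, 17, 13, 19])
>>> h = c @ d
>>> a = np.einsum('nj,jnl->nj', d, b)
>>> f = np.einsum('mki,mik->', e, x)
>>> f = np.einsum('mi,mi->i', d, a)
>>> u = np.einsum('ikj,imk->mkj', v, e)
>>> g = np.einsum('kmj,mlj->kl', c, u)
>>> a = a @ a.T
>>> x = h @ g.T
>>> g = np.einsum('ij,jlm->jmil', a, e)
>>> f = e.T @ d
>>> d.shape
(5, 19)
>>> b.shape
(19, 5, 5)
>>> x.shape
(5, 19, 5)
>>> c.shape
(5, 19, 5)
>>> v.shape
(5, 19, 5)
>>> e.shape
(5, 19, 19)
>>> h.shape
(5, 19, 19)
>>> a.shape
(5, 5)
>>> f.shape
(19, 19, 19)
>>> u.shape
(19, 19, 5)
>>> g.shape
(5, 19, 5, 19)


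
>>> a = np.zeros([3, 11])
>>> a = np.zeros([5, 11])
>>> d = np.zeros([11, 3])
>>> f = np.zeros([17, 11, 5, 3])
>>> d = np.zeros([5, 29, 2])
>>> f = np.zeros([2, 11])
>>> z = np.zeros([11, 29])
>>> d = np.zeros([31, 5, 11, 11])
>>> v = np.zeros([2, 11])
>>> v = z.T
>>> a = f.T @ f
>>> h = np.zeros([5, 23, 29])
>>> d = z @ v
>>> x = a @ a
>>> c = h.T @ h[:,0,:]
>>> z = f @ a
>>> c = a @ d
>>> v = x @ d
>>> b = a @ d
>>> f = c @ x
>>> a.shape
(11, 11)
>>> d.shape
(11, 11)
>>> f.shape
(11, 11)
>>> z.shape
(2, 11)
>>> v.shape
(11, 11)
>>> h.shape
(5, 23, 29)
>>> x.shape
(11, 11)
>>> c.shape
(11, 11)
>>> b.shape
(11, 11)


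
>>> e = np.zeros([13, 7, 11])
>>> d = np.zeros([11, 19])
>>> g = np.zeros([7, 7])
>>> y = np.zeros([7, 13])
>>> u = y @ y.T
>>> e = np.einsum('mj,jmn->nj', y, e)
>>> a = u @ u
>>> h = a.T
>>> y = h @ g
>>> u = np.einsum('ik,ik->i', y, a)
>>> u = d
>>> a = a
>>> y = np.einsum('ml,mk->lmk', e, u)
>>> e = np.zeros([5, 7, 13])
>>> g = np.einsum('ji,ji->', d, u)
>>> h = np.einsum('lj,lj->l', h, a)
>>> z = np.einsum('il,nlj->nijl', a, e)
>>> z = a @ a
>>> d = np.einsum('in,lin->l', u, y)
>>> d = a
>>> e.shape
(5, 7, 13)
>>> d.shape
(7, 7)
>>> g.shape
()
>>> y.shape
(13, 11, 19)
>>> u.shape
(11, 19)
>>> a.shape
(7, 7)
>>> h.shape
(7,)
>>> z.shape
(7, 7)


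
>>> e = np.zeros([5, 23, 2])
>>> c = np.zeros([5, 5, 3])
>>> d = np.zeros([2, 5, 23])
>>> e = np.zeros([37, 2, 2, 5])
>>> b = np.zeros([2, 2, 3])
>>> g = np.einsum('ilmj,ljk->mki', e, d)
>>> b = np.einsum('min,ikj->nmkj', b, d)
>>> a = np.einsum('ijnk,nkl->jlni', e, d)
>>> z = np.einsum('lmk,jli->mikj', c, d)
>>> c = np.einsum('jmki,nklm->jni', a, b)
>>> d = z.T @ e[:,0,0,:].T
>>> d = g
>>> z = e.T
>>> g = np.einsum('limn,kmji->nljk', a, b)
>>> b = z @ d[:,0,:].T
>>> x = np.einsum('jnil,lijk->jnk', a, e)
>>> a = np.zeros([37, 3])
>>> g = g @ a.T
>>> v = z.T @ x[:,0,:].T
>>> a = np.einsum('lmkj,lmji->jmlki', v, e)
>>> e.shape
(37, 2, 2, 5)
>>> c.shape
(2, 3, 37)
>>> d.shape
(2, 23, 37)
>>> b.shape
(5, 2, 2, 2)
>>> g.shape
(37, 2, 5, 37)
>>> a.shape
(2, 2, 37, 2, 5)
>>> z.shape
(5, 2, 2, 37)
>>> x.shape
(2, 23, 5)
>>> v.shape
(37, 2, 2, 2)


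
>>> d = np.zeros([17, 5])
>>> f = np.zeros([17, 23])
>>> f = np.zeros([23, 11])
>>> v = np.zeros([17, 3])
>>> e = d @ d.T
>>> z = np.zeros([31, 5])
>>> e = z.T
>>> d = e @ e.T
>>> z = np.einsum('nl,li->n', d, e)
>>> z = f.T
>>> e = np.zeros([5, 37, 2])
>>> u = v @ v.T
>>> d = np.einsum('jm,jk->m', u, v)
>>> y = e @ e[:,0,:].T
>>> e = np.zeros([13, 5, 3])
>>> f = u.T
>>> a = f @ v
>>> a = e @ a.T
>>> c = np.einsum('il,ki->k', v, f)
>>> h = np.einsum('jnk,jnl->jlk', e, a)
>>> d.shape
(17,)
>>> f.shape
(17, 17)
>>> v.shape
(17, 3)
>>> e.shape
(13, 5, 3)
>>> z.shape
(11, 23)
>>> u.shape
(17, 17)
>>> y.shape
(5, 37, 5)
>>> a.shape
(13, 5, 17)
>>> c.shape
(17,)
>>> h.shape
(13, 17, 3)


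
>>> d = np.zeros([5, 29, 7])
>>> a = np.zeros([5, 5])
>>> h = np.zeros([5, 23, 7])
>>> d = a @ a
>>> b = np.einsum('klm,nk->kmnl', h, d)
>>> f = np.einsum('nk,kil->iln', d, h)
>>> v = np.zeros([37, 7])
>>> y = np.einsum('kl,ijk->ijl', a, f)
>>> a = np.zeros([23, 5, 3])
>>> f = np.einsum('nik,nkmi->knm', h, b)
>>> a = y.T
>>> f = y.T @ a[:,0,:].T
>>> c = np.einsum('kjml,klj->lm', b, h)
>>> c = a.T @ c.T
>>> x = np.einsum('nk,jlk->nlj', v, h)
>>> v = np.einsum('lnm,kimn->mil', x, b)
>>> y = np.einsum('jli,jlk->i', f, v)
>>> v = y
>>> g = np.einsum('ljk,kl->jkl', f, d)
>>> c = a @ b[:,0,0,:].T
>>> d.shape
(5, 5)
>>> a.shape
(5, 7, 23)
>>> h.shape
(5, 23, 7)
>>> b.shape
(5, 7, 5, 23)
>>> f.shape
(5, 7, 5)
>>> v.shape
(5,)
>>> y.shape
(5,)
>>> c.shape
(5, 7, 5)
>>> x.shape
(37, 23, 5)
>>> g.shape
(7, 5, 5)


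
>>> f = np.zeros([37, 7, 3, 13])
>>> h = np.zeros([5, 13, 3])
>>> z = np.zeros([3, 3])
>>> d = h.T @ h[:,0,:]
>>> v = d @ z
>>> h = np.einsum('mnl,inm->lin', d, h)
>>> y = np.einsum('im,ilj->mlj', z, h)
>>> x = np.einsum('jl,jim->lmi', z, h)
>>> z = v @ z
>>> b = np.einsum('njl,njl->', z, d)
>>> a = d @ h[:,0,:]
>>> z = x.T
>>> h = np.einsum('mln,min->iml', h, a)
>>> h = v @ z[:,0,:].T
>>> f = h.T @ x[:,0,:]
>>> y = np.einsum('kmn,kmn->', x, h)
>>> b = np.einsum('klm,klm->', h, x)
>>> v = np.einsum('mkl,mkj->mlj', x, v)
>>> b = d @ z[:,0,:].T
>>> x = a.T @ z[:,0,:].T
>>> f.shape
(5, 13, 5)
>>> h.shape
(3, 13, 5)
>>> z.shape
(5, 13, 3)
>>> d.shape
(3, 13, 3)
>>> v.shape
(3, 5, 3)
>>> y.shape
()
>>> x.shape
(13, 13, 5)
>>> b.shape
(3, 13, 5)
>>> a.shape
(3, 13, 13)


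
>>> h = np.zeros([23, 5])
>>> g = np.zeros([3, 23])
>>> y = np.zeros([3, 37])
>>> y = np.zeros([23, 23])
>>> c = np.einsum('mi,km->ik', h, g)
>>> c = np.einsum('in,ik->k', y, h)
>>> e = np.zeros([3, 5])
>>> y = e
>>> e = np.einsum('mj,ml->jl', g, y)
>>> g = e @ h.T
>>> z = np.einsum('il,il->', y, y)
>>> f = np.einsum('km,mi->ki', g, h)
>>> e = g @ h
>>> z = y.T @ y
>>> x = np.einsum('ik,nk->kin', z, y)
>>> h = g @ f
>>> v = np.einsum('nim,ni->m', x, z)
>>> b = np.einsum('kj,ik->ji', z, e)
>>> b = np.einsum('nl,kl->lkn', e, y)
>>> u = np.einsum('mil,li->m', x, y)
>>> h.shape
(23, 5)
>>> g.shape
(23, 23)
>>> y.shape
(3, 5)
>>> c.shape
(5,)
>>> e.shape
(23, 5)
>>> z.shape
(5, 5)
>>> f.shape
(23, 5)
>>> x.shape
(5, 5, 3)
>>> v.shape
(3,)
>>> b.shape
(5, 3, 23)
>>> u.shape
(5,)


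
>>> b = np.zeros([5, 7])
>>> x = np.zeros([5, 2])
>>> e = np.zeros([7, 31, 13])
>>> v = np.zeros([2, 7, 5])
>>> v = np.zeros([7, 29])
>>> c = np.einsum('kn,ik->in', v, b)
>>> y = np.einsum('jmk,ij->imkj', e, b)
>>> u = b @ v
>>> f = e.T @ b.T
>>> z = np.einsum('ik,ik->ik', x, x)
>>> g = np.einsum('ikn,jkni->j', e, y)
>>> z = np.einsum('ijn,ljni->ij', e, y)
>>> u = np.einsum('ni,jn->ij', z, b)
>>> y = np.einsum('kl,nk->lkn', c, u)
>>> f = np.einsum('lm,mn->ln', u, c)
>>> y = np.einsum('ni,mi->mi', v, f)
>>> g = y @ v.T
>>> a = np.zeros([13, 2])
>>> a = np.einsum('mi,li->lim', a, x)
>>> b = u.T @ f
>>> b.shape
(5, 29)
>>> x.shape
(5, 2)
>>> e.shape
(7, 31, 13)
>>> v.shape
(7, 29)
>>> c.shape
(5, 29)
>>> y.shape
(31, 29)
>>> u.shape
(31, 5)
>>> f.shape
(31, 29)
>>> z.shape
(7, 31)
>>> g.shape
(31, 7)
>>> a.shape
(5, 2, 13)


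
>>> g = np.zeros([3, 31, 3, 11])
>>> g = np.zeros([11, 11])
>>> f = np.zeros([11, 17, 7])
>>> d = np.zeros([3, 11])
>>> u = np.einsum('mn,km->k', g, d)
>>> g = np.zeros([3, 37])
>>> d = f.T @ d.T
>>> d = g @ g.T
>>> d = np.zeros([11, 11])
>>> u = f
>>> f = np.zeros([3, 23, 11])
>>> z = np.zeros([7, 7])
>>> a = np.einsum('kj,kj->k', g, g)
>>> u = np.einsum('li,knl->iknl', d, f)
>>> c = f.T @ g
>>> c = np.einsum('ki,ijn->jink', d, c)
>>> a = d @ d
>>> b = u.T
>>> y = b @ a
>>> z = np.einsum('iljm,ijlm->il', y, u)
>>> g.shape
(3, 37)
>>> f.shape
(3, 23, 11)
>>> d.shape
(11, 11)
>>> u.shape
(11, 3, 23, 11)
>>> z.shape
(11, 23)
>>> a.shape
(11, 11)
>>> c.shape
(23, 11, 37, 11)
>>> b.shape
(11, 23, 3, 11)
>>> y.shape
(11, 23, 3, 11)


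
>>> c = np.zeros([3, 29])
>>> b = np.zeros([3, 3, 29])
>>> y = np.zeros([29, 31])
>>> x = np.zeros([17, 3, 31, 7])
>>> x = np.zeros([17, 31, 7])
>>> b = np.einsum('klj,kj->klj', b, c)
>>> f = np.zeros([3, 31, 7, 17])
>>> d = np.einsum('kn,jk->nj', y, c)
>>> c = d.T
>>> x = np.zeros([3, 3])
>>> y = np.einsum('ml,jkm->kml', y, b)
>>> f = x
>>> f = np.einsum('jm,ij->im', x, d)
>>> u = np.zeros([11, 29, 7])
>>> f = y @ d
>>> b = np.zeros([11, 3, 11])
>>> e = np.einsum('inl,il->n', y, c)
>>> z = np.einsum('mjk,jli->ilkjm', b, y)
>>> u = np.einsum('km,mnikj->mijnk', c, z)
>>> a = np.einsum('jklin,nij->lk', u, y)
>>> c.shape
(3, 31)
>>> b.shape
(11, 3, 11)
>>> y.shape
(3, 29, 31)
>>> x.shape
(3, 3)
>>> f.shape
(3, 29, 3)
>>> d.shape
(31, 3)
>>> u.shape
(31, 11, 11, 29, 3)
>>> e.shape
(29,)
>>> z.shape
(31, 29, 11, 3, 11)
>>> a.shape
(11, 11)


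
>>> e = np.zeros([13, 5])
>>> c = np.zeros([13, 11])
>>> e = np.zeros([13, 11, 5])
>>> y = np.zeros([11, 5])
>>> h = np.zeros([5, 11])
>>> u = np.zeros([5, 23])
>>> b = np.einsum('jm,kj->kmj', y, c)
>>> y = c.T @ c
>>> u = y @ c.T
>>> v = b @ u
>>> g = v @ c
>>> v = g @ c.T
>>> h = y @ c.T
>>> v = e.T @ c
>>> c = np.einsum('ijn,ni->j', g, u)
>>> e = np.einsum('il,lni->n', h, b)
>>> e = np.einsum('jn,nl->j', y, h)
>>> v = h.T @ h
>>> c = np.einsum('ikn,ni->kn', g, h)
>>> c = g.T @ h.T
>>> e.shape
(11,)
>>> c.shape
(11, 5, 11)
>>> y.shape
(11, 11)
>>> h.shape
(11, 13)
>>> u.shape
(11, 13)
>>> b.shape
(13, 5, 11)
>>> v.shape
(13, 13)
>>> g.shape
(13, 5, 11)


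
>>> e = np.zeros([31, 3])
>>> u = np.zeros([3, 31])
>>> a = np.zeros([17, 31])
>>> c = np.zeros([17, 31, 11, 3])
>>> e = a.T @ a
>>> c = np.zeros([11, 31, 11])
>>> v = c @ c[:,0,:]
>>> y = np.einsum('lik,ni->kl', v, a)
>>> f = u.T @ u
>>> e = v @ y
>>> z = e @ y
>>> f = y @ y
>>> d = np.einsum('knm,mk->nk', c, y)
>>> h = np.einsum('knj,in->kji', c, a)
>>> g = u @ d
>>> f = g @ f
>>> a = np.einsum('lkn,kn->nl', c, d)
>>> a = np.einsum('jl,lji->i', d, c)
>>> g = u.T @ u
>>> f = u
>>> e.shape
(11, 31, 11)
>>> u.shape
(3, 31)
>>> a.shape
(11,)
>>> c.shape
(11, 31, 11)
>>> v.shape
(11, 31, 11)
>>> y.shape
(11, 11)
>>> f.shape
(3, 31)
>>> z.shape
(11, 31, 11)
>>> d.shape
(31, 11)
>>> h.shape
(11, 11, 17)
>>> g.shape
(31, 31)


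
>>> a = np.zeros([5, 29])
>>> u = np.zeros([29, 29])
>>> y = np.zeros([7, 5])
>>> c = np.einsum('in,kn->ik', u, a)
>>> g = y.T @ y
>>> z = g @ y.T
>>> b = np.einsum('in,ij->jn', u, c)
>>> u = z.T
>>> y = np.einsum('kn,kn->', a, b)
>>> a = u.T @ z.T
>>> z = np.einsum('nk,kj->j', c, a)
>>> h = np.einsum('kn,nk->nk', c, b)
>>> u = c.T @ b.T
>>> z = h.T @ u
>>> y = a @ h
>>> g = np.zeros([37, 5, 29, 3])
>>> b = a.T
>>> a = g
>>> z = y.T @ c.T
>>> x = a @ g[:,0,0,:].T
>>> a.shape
(37, 5, 29, 3)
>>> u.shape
(5, 5)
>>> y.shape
(5, 29)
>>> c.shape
(29, 5)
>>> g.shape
(37, 5, 29, 3)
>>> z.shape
(29, 29)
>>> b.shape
(5, 5)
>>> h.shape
(5, 29)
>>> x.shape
(37, 5, 29, 37)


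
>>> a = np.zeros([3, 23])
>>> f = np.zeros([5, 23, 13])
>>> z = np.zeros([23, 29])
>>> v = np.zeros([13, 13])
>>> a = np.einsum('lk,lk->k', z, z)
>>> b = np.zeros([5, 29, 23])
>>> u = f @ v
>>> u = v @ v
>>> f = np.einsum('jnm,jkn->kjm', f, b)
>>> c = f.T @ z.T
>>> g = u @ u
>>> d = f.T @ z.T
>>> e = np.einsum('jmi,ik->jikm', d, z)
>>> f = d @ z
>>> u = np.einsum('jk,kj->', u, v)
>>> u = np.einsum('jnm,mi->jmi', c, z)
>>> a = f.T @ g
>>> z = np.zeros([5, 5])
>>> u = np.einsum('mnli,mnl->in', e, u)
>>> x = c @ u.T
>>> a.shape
(29, 5, 13)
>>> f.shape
(13, 5, 29)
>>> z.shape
(5, 5)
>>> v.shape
(13, 13)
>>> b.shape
(5, 29, 23)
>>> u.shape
(5, 23)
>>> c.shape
(13, 5, 23)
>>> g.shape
(13, 13)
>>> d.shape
(13, 5, 23)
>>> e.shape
(13, 23, 29, 5)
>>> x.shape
(13, 5, 5)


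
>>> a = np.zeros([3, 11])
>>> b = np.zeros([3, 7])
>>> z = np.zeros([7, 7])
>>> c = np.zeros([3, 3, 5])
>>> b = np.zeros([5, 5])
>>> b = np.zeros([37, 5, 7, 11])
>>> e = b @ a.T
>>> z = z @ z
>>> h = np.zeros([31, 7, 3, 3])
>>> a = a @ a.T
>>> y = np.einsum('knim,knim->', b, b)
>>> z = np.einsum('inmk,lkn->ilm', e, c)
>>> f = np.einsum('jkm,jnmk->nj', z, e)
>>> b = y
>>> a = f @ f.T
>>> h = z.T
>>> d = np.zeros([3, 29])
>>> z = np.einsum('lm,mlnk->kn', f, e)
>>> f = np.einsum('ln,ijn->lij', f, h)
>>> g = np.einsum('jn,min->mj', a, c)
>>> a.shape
(5, 5)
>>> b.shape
()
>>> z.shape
(3, 7)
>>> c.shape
(3, 3, 5)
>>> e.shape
(37, 5, 7, 3)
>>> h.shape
(7, 3, 37)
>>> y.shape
()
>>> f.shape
(5, 7, 3)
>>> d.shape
(3, 29)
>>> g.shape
(3, 5)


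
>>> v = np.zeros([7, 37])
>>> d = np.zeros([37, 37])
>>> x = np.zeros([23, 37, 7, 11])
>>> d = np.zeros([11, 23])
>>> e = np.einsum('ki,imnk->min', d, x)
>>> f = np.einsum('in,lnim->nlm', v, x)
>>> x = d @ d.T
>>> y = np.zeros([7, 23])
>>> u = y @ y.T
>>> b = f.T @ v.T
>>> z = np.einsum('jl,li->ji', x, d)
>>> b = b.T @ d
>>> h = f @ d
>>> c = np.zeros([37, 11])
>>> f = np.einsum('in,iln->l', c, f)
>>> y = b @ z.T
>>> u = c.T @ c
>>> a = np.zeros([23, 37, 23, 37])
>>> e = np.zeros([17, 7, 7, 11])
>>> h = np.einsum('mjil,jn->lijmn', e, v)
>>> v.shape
(7, 37)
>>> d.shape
(11, 23)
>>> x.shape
(11, 11)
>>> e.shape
(17, 7, 7, 11)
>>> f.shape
(23,)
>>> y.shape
(7, 23, 11)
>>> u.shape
(11, 11)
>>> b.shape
(7, 23, 23)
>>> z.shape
(11, 23)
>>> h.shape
(11, 7, 7, 17, 37)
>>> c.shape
(37, 11)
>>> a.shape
(23, 37, 23, 37)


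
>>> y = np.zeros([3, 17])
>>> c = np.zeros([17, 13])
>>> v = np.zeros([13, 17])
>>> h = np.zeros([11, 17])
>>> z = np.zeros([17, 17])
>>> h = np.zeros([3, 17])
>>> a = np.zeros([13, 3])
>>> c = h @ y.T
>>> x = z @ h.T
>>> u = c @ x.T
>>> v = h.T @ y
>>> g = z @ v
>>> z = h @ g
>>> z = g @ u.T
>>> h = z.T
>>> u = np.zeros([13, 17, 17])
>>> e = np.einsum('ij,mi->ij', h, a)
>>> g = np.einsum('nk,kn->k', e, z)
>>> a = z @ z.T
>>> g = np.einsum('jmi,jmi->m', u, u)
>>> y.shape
(3, 17)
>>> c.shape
(3, 3)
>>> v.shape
(17, 17)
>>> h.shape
(3, 17)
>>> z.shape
(17, 3)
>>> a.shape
(17, 17)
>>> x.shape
(17, 3)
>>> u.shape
(13, 17, 17)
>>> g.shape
(17,)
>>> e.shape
(3, 17)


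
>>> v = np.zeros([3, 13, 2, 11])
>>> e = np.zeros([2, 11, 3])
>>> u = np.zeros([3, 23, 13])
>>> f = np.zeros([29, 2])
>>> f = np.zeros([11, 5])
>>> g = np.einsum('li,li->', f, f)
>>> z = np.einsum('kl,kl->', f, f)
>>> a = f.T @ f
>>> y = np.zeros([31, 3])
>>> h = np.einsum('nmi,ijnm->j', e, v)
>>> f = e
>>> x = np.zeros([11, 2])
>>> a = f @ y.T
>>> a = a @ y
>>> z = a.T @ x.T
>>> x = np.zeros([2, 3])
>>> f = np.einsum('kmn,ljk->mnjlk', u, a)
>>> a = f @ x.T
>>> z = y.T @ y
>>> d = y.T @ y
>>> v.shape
(3, 13, 2, 11)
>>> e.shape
(2, 11, 3)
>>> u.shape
(3, 23, 13)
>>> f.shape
(23, 13, 11, 2, 3)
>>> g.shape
()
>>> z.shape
(3, 3)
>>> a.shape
(23, 13, 11, 2, 2)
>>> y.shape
(31, 3)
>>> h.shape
(13,)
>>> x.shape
(2, 3)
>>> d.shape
(3, 3)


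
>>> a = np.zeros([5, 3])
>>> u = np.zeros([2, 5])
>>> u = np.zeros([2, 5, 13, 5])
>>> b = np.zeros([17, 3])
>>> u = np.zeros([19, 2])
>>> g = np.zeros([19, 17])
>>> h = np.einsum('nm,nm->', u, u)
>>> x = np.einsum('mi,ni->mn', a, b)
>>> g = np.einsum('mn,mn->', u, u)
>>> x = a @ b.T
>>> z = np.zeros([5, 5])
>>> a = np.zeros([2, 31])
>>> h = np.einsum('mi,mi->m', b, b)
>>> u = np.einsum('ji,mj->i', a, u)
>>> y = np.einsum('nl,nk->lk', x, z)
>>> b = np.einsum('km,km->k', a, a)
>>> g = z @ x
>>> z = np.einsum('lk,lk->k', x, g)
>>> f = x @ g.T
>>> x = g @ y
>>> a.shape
(2, 31)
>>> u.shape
(31,)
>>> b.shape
(2,)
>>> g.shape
(5, 17)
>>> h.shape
(17,)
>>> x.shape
(5, 5)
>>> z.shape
(17,)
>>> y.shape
(17, 5)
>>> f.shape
(5, 5)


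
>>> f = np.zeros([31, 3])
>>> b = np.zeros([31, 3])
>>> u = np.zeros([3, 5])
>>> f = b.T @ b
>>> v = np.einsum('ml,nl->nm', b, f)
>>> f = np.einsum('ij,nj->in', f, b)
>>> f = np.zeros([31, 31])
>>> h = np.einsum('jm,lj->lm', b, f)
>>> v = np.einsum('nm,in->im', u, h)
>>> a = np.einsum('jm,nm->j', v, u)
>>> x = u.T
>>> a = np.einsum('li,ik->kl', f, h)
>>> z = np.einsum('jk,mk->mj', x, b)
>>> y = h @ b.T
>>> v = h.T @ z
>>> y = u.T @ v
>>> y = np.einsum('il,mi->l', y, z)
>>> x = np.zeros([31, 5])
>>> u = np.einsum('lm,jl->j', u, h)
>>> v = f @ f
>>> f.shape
(31, 31)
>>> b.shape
(31, 3)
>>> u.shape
(31,)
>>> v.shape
(31, 31)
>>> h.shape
(31, 3)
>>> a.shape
(3, 31)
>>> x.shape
(31, 5)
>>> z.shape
(31, 5)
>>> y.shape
(5,)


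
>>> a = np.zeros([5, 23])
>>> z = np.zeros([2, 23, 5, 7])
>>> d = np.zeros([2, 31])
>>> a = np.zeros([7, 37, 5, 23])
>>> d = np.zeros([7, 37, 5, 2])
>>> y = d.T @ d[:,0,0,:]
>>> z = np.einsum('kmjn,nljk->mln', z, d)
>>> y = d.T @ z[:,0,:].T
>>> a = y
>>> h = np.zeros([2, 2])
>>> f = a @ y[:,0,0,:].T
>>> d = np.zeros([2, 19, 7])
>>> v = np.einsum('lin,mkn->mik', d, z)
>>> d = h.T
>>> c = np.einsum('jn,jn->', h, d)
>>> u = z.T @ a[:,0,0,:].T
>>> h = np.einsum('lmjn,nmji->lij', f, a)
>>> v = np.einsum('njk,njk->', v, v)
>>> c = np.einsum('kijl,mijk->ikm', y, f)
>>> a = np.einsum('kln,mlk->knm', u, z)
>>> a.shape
(7, 2, 23)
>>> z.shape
(23, 37, 7)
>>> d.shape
(2, 2)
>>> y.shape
(2, 5, 37, 23)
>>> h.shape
(2, 23, 37)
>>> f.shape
(2, 5, 37, 2)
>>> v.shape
()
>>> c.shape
(5, 2, 2)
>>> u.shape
(7, 37, 2)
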